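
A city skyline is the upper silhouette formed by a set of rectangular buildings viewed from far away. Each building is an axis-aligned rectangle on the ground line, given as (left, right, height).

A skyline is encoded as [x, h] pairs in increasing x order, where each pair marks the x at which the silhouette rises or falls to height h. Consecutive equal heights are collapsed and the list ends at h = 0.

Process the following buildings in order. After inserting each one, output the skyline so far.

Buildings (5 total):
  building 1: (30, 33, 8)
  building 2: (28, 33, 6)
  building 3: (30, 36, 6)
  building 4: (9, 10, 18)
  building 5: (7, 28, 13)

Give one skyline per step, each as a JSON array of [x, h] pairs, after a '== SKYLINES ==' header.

== SKYLINES ==
[[30,8],[33,0]]
[[28,6],[30,8],[33,0]]
[[28,6],[30,8],[33,6],[36,0]]
[[9,18],[10,0],[28,6],[30,8],[33,6],[36,0]]
[[7,13],[9,18],[10,13],[28,6],[30,8],[33,6],[36,0]]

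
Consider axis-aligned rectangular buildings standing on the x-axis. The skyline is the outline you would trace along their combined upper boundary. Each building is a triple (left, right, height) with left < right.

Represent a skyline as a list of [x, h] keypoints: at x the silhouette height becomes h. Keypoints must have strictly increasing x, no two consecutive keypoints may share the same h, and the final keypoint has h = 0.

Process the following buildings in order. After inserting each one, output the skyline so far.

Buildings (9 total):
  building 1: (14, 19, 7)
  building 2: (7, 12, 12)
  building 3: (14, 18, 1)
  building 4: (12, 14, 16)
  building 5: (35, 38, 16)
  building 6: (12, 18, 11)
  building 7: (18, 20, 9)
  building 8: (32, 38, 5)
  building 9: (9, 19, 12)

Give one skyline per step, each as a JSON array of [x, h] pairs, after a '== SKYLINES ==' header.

== SKYLINES ==
[[14,7],[19,0]]
[[7,12],[12,0],[14,7],[19,0]]
[[7,12],[12,0],[14,7],[19,0]]
[[7,12],[12,16],[14,7],[19,0]]
[[7,12],[12,16],[14,7],[19,0],[35,16],[38,0]]
[[7,12],[12,16],[14,11],[18,7],[19,0],[35,16],[38,0]]
[[7,12],[12,16],[14,11],[18,9],[20,0],[35,16],[38,0]]
[[7,12],[12,16],[14,11],[18,9],[20,0],[32,5],[35,16],[38,0]]
[[7,12],[12,16],[14,12],[19,9],[20,0],[32,5],[35,16],[38,0]]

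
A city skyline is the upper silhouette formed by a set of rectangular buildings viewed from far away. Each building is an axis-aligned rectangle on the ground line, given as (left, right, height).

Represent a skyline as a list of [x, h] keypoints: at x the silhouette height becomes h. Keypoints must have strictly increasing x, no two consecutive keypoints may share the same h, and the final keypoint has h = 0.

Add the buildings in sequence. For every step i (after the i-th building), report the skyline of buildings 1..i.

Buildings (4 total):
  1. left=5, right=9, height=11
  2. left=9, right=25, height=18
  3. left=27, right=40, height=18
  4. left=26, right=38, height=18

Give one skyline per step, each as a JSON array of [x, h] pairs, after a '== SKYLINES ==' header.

== SKYLINES ==
[[5,11],[9,0]]
[[5,11],[9,18],[25,0]]
[[5,11],[9,18],[25,0],[27,18],[40,0]]
[[5,11],[9,18],[25,0],[26,18],[40,0]]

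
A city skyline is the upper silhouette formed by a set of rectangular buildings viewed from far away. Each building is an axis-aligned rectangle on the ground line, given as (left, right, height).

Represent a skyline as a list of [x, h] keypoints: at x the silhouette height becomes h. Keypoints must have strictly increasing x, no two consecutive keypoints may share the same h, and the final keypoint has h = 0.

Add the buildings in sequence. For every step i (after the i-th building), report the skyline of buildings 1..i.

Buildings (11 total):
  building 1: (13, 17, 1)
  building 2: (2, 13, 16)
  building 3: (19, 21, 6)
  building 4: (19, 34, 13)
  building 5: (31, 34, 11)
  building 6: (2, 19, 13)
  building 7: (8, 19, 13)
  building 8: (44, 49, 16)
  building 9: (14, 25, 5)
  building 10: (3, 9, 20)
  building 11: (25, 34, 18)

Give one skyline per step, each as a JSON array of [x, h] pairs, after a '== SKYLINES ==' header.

== SKYLINES ==
[[13,1],[17,0]]
[[2,16],[13,1],[17,0]]
[[2,16],[13,1],[17,0],[19,6],[21,0]]
[[2,16],[13,1],[17,0],[19,13],[34,0]]
[[2,16],[13,1],[17,0],[19,13],[34,0]]
[[2,16],[13,13],[34,0]]
[[2,16],[13,13],[34,0]]
[[2,16],[13,13],[34,0],[44,16],[49,0]]
[[2,16],[13,13],[34,0],[44,16],[49,0]]
[[2,16],[3,20],[9,16],[13,13],[34,0],[44,16],[49,0]]
[[2,16],[3,20],[9,16],[13,13],[25,18],[34,0],[44,16],[49,0]]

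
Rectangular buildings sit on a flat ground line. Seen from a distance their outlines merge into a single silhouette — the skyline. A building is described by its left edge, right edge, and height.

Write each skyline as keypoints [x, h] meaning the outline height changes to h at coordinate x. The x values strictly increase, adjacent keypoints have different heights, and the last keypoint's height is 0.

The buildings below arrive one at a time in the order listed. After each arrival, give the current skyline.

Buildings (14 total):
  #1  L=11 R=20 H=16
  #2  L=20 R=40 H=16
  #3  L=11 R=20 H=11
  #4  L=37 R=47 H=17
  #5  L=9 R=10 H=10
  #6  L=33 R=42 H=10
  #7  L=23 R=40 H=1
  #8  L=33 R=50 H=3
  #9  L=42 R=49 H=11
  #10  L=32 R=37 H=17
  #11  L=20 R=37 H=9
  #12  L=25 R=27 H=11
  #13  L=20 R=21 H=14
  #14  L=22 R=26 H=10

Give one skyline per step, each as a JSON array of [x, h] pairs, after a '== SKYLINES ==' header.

== SKYLINES ==
[[11,16],[20,0]]
[[11,16],[40,0]]
[[11,16],[40,0]]
[[11,16],[37,17],[47,0]]
[[9,10],[10,0],[11,16],[37,17],[47,0]]
[[9,10],[10,0],[11,16],[37,17],[47,0]]
[[9,10],[10,0],[11,16],[37,17],[47,0]]
[[9,10],[10,0],[11,16],[37,17],[47,3],[50,0]]
[[9,10],[10,0],[11,16],[37,17],[47,11],[49,3],[50,0]]
[[9,10],[10,0],[11,16],[32,17],[47,11],[49,3],[50,0]]
[[9,10],[10,0],[11,16],[32,17],[47,11],[49,3],[50,0]]
[[9,10],[10,0],[11,16],[32,17],[47,11],[49,3],[50,0]]
[[9,10],[10,0],[11,16],[32,17],[47,11],[49,3],[50,0]]
[[9,10],[10,0],[11,16],[32,17],[47,11],[49,3],[50,0]]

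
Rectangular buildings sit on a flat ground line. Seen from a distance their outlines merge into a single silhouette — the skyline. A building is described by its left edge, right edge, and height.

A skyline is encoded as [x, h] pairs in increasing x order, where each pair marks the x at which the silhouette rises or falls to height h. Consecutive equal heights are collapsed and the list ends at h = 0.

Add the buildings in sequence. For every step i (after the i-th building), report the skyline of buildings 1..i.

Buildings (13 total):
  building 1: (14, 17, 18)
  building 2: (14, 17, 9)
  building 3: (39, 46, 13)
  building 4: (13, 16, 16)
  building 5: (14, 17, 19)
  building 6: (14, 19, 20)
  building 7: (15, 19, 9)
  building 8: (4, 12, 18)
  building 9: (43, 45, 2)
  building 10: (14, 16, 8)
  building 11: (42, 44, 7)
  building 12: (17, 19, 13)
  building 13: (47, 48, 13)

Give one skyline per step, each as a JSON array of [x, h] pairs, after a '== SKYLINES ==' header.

== SKYLINES ==
[[14,18],[17,0]]
[[14,18],[17,0]]
[[14,18],[17,0],[39,13],[46,0]]
[[13,16],[14,18],[17,0],[39,13],[46,0]]
[[13,16],[14,19],[17,0],[39,13],[46,0]]
[[13,16],[14,20],[19,0],[39,13],[46,0]]
[[13,16],[14,20],[19,0],[39,13],[46,0]]
[[4,18],[12,0],[13,16],[14,20],[19,0],[39,13],[46,0]]
[[4,18],[12,0],[13,16],[14,20],[19,0],[39,13],[46,0]]
[[4,18],[12,0],[13,16],[14,20],[19,0],[39,13],[46,0]]
[[4,18],[12,0],[13,16],[14,20],[19,0],[39,13],[46,0]]
[[4,18],[12,0],[13,16],[14,20],[19,0],[39,13],[46,0]]
[[4,18],[12,0],[13,16],[14,20],[19,0],[39,13],[46,0],[47,13],[48,0]]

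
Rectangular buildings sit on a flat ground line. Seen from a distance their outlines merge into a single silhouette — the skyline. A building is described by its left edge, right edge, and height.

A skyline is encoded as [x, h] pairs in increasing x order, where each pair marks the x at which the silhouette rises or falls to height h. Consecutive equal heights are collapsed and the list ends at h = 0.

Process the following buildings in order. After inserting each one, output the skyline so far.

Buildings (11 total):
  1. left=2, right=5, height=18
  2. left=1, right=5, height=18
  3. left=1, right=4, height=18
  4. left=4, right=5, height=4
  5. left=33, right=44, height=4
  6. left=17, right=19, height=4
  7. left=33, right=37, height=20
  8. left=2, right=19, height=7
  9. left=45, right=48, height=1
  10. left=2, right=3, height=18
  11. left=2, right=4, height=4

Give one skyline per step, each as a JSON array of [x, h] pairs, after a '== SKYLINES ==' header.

== SKYLINES ==
[[2,18],[5,0]]
[[1,18],[5,0]]
[[1,18],[5,0]]
[[1,18],[5,0]]
[[1,18],[5,0],[33,4],[44,0]]
[[1,18],[5,0],[17,4],[19,0],[33,4],[44,0]]
[[1,18],[5,0],[17,4],[19,0],[33,20],[37,4],[44,0]]
[[1,18],[5,7],[19,0],[33,20],[37,4],[44,0]]
[[1,18],[5,7],[19,0],[33,20],[37,4],[44,0],[45,1],[48,0]]
[[1,18],[5,7],[19,0],[33,20],[37,4],[44,0],[45,1],[48,0]]
[[1,18],[5,7],[19,0],[33,20],[37,4],[44,0],[45,1],[48,0]]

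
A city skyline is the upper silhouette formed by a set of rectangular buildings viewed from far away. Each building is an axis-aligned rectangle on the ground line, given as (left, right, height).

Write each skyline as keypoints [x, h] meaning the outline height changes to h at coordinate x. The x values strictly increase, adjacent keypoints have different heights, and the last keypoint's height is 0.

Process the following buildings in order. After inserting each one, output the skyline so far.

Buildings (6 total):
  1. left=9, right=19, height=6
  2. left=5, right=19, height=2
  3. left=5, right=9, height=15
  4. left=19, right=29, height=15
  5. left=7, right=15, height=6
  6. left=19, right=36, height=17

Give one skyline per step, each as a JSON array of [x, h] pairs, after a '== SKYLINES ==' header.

== SKYLINES ==
[[9,6],[19,0]]
[[5,2],[9,6],[19,0]]
[[5,15],[9,6],[19,0]]
[[5,15],[9,6],[19,15],[29,0]]
[[5,15],[9,6],[19,15],[29,0]]
[[5,15],[9,6],[19,17],[36,0]]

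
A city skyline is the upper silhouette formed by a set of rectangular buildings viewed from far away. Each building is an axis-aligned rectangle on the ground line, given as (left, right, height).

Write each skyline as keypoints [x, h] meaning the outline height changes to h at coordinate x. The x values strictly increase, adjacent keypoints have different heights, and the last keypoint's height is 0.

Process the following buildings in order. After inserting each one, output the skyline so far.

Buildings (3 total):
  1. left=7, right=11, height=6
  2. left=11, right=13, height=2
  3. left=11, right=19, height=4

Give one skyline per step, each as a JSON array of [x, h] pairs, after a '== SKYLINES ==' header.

== SKYLINES ==
[[7,6],[11,0]]
[[7,6],[11,2],[13,0]]
[[7,6],[11,4],[19,0]]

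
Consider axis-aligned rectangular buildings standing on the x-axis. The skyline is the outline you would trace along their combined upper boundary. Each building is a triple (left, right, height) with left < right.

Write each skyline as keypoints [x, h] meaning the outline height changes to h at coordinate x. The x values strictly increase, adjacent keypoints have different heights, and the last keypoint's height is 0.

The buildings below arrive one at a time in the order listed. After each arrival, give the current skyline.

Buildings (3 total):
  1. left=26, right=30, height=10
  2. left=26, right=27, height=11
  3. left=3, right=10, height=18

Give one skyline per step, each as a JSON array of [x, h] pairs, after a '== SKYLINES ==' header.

== SKYLINES ==
[[26,10],[30,0]]
[[26,11],[27,10],[30,0]]
[[3,18],[10,0],[26,11],[27,10],[30,0]]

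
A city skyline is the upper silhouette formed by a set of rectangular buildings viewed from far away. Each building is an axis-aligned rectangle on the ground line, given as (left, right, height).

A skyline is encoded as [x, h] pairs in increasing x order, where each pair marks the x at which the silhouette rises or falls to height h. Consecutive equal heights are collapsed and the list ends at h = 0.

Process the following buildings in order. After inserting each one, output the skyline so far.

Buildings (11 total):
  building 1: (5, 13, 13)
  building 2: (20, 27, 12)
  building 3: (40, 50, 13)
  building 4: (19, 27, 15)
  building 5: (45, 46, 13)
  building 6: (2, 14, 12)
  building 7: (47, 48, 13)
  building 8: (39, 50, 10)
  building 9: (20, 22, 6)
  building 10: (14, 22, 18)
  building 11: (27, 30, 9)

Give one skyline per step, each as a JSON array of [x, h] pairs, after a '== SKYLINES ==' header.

== SKYLINES ==
[[5,13],[13,0]]
[[5,13],[13,0],[20,12],[27,0]]
[[5,13],[13,0],[20,12],[27,0],[40,13],[50,0]]
[[5,13],[13,0],[19,15],[27,0],[40,13],[50,0]]
[[5,13],[13,0],[19,15],[27,0],[40,13],[50,0]]
[[2,12],[5,13],[13,12],[14,0],[19,15],[27,0],[40,13],[50,0]]
[[2,12],[5,13],[13,12],[14,0],[19,15],[27,0],[40,13],[50,0]]
[[2,12],[5,13],[13,12],[14,0],[19,15],[27,0],[39,10],[40,13],[50,0]]
[[2,12],[5,13],[13,12],[14,0],[19,15],[27,0],[39,10],[40,13],[50,0]]
[[2,12],[5,13],[13,12],[14,18],[22,15],[27,0],[39,10],[40,13],[50,0]]
[[2,12],[5,13],[13,12],[14,18],[22,15],[27,9],[30,0],[39,10],[40,13],[50,0]]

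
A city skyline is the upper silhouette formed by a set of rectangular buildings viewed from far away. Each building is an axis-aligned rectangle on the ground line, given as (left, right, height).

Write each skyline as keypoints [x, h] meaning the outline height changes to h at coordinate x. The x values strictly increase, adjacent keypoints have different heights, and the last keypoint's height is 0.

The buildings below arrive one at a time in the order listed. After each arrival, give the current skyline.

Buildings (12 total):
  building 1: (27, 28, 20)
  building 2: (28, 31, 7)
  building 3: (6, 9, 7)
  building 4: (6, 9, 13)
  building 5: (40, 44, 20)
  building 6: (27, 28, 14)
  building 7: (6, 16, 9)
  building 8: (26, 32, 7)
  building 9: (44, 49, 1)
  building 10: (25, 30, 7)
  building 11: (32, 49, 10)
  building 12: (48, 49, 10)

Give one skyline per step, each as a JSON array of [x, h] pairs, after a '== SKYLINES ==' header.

== SKYLINES ==
[[27,20],[28,0]]
[[27,20],[28,7],[31,0]]
[[6,7],[9,0],[27,20],[28,7],[31,0]]
[[6,13],[9,0],[27,20],[28,7],[31,0]]
[[6,13],[9,0],[27,20],[28,7],[31,0],[40,20],[44,0]]
[[6,13],[9,0],[27,20],[28,7],[31,0],[40,20],[44,0]]
[[6,13],[9,9],[16,0],[27,20],[28,7],[31,0],[40,20],[44,0]]
[[6,13],[9,9],[16,0],[26,7],[27,20],[28,7],[32,0],[40,20],[44,0]]
[[6,13],[9,9],[16,0],[26,7],[27,20],[28,7],[32,0],[40,20],[44,1],[49,0]]
[[6,13],[9,9],[16,0],[25,7],[27,20],[28,7],[32,0],[40,20],[44,1],[49,0]]
[[6,13],[9,9],[16,0],[25,7],[27,20],[28,7],[32,10],[40,20],[44,10],[49,0]]
[[6,13],[9,9],[16,0],[25,7],[27,20],[28,7],[32,10],[40,20],[44,10],[49,0]]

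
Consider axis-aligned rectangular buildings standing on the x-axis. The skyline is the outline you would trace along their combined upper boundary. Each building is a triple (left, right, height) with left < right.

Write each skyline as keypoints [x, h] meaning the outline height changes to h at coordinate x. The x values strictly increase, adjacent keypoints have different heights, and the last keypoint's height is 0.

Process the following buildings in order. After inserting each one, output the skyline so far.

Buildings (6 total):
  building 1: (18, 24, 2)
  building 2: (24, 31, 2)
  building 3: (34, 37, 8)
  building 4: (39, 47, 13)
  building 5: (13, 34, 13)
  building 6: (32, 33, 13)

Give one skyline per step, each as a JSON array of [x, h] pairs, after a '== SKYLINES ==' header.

== SKYLINES ==
[[18,2],[24,0]]
[[18,2],[31,0]]
[[18,2],[31,0],[34,8],[37,0]]
[[18,2],[31,0],[34,8],[37,0],[39,13],[47,0]]
[[13,13],[34,8],[37,0],[39,13],[47,0]]
[[13,13],[34,8],[37,0],[39,13],[47,0]]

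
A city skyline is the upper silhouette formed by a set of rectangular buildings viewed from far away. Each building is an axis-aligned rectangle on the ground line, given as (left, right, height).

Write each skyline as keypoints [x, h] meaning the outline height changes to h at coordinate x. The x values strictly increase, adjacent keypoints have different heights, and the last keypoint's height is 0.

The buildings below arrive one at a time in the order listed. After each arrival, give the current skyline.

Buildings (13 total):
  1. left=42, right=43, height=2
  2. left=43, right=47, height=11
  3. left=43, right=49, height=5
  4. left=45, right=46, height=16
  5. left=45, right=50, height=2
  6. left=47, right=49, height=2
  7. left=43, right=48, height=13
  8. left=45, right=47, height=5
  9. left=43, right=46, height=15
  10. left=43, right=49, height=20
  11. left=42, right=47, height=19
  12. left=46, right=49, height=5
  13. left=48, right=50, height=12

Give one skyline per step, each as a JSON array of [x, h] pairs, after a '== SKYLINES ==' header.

== SKYLINES ==
[[42,2],[43,0]]
[[42,2],[43,11],[47,0]]
[[42,2],[43,11],[47,5],[49,0]]
[[42,2],[43,11],[45,16],[46,11],[47,5],[49,0]]
[[42,2],[43,11],[45,16],[46,11],[47,5],[49,2],[50,0]]
[[42,2],[43,11],[45,16],[46,11],[47,5],[49,2],[50,0]]
[[42,2],[43,13],[45,16],[46,13],[48,5],[49,2],[50,0]]
[[42,2],[43,13],[45,16],[46,13],[48,5],[49,2],[50,0]]
[[42,2],[43,15],[45,16],[46,13],[48,5],[49,2],[50,0]]
[[42,2],[43,20],[49,2],[50,0]]
[[42,19],[43,20],[49,2],[50,0]]
[[42,19],[43,20],[49,2],[50,0]]
[[42,19],[43,20],[49,12],[50,0]]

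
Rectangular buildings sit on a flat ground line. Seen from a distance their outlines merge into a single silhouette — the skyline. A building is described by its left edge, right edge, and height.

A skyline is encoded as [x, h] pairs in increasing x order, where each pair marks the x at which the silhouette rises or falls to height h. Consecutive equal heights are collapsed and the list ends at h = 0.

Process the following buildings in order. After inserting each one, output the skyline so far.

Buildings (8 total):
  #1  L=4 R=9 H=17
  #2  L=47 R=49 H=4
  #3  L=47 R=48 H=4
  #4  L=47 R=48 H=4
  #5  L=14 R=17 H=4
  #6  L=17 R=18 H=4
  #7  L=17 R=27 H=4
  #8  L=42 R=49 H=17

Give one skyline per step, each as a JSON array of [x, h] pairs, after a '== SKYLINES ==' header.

== SKYLINES ==
[[4,17],[9,0]]
[[4,17],[9,0],[47,4],[49,0]]
[[4,17],[9,0],[47,4],[49,0]]
[[4,17],[9,0],[47,4],[49,0]]
[[4,17],[9,0],[14,4],[17,0],[47,4],[49,0]]
[[4,17],[9,0],[14,4],[18,0],[47,4],[49,0]]
[[4,17],[9,0],[14,4],[27,0],[47,4],[49,0]]
[[4,17],[9,0],[14,4],[27,0],[42,17],[49,0]]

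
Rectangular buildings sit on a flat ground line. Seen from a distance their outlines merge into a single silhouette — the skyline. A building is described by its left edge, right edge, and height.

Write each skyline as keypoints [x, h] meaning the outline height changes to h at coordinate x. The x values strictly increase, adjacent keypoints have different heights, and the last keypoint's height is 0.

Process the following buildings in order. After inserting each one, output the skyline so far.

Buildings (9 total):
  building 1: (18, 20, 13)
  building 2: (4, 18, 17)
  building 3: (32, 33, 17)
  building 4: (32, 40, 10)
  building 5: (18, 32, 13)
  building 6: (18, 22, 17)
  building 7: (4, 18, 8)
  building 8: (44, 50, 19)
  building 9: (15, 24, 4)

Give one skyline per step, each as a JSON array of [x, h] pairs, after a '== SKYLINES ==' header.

== SKYLINES ==
[[18,13],[20,0]]
[[4,17],[18,13],[20,0]]
[[4,17],[18,13],[20,0],[32,17],[33,0]]
[[4,17],[18,13],[20,0],[32,17],[33,10],[40,0]]
[[4,17],[18,13],[32,17],[33,10],[40,0]]
[[4,17],[22,13],[32,17],[33,10],[40,0]]
[[4,17],[22,13],[32,17],[33,10],[40,0]]
[[4,17],[22,13],[32,17],[33,10],[40,0],[44,19],[50,0]]
[[4,17],[22,13],[32,17],[33,10],[40,0],[44,19],[50,0]]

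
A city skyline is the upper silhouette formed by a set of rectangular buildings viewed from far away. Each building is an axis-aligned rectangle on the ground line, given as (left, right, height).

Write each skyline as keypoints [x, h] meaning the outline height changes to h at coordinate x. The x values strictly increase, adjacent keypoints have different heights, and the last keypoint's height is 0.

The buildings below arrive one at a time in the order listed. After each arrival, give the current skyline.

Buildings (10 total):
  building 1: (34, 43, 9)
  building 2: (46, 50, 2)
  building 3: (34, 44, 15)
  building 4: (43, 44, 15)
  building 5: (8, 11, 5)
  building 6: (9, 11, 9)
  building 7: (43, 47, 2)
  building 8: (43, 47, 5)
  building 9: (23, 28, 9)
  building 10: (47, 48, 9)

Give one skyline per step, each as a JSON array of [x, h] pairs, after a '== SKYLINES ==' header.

== SKYLINES ==
[[34,9],[43,0]]
[[34,9],[43,0],[46,2],[50,0]]
[[34,15],[44,0],[46,2],[50,0]]
[[34,15],[44,0],[46,2],[50,0]]
[[8,5],[11,0],[34,15],[44,0],[46,2],[50,0]]
[[8,5],[9,9],[11,0],[34,15],[44,0],[46,2],[50,0]]
[[8,5],[9,9],[11,0],[34,15],[44,2],[50,0]]
[[8,5],[9,9],[11,0],[34,15],[44,5],[47,2],[50,0]]
[[8,5],[9,9],[11,0],[23,9],[28,0],[34,15],[44,5],[47,2],[50,0]]
[[8,5],[9,9],[11,0],[23,9],[28,0],[34,15],[44,5],[47,9],[48,2],[50,0]]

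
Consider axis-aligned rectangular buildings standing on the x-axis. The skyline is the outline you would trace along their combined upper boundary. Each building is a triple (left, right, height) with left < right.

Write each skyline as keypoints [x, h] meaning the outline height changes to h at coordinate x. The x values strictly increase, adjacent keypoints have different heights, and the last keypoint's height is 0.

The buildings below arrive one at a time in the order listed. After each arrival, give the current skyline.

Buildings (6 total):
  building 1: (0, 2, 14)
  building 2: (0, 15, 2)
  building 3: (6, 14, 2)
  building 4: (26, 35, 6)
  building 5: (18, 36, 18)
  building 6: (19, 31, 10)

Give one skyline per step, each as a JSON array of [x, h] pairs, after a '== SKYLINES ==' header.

== SKYLINES ==
[[0,14],[2,0]]
[[0,14],[2,2],[15,0]]
[[0,14],[2,2],[15,0]]
[[0,14],[2,2],[15,0],[26,6],[35,0]]
[[0,14],[2,2],[15,0],[18,18],[36,0]]
[[0,14],[2,2],[15,0],[18,18],[36,0]]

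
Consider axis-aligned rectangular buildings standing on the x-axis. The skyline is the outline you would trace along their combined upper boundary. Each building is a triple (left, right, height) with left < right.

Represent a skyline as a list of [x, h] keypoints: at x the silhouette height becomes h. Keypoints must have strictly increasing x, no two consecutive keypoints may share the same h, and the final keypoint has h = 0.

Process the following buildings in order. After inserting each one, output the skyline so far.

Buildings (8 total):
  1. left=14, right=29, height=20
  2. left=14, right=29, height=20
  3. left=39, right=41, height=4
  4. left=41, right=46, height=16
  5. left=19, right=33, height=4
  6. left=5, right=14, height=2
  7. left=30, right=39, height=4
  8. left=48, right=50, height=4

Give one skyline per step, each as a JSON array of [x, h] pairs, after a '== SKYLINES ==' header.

== SKYLINES ==
[[14,20],[29,0]]
[[14,20],[29,0]]
[[14,20],[29,0],[39,4],[41,0]]
[[14,20],[29,0],[39,4],[41,16],[46,0]]
[[14,20],[29,4],[33,0],[39,4],[41,16],[46,0]]
[[5,2],[14,20],[29,4],[33,0],[39,4],[41,16],[46,0]]
[[5,2],[14,20],[29,4],[41,16],[46,0]]
[[5,2],[14,20],[29,4],[41,16],[46,0],[48,4],[50,0]]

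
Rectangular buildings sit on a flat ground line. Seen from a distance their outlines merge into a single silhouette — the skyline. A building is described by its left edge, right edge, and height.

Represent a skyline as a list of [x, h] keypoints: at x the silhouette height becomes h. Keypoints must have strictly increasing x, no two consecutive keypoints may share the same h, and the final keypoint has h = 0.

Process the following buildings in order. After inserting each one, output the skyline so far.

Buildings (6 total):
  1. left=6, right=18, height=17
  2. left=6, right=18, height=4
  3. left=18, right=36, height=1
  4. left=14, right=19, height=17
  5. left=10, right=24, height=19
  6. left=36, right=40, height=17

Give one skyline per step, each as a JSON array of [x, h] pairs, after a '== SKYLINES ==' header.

== SKYLINES ==
[[6,17],[18,0]]
[[6,17],[18,0]]
[[6,17],[18,1],[36,0]]
[[6,17],[19,1],[36,0]]
[[6,17],[10,19],[24,1],[36,0]]
[[6,17],[10,19],[24,1],[36,17],[40,0]]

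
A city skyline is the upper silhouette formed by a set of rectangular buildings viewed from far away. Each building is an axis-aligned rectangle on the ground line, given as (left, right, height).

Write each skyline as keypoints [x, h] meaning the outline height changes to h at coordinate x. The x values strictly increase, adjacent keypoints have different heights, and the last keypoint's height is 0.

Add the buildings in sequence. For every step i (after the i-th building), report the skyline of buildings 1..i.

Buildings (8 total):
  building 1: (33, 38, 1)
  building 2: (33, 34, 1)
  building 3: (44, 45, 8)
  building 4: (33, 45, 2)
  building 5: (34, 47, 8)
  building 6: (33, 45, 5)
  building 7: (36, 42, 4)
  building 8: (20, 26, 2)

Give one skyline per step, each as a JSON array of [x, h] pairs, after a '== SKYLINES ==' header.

== SKYLINES ==
[[33,1],[38,0]]
[[33,1],[38,0]]
[[33,1],[38,0],[44,8],[45,0]]
[[33,2],[44,8],[45,0]]
[[33,2],[34,8],[47,0]]
[[33,5],[34,8],[47,0]]
[[33,5],[34,8],[47,0]]
[[20,2],[26,0],[33,5],[34,8],[47,0]]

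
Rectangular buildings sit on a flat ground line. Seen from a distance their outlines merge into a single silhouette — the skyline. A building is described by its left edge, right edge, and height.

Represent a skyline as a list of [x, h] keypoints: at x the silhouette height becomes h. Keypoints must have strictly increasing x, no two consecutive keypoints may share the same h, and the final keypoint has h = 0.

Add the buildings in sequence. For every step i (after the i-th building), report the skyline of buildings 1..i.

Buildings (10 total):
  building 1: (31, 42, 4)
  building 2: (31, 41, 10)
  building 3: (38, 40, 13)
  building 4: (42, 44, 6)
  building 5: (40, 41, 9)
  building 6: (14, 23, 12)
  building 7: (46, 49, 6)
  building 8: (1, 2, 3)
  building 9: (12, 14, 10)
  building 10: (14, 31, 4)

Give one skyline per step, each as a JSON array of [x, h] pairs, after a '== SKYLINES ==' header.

== SKYLINES ==
[[31,4],[42,0]]
[[31,10],[41,4],[42,0]]
[[31,10],[38,13],[40,10],[41,4],[42,0]]
[[31,10],[38,13],[40,10],[41,4],[42,6],[44,0]]
[[31,10],[38,13],[40,10],[41,4],[42,6],[44,0]]
[[14,12],[23,0],[31,10],[38,13],[40,10],[41,4],[42,6],[44,0]]
[[14,12],[23,0],[31,10],[38,13],[40,10],[41,4],[42,6],[44,0],[46,6],[49,0]]
[[1,3],[2,0],[14,12],[23,0],[31,10],[38,13],[40,10],[41,4],[42,6],[44,0],[46,6],[49,0]]
[[1,3],[2,0],[12,10],[14,12],[23,0],[31,10],[38,13],[40,10],[41,4],[42,6],[44,0],[46,6],[49,0]]
[[1,3],[2,0],[12,10],[14,12],[23,4],[31,10],[38,13],[40,10],[41,4],[42,6],[44,0],[46,6],[49,0]]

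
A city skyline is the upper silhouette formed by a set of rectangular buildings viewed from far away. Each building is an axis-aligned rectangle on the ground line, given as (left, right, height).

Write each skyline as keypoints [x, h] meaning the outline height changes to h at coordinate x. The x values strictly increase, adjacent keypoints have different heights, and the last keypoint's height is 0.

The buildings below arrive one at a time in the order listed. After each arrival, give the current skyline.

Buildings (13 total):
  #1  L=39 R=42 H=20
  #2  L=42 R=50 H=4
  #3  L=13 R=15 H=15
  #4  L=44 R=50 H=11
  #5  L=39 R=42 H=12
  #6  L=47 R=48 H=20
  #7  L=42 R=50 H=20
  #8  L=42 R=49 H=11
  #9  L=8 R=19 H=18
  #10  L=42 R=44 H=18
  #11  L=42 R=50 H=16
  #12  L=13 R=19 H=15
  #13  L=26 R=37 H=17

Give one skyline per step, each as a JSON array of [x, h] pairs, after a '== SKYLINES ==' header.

== SKYLINES ==
[[39,20],[42,0]]
[[39,20],[42,4],[50,0]]
[[13,15],[15,0],[39,20],[42,4],[50,0]]
[[13,15],[15,0],[39,20],[42,4],[44,11],[50,0]]
[[13,15],[15,0],[39,20],[42,4],[44,11],[50,0]]
[[13,15],[15,0],[39,20],[42,4],[44,11],[47,20],[48,11],[50,0]]
[[13,15],[15,0],[39,20],[50,0]]
[[13,15],[15,0],[39,20],[50,0]]
[[8,18],[19,0],[39,20],[50,0]]
[[8,18],[19,0],[39,20],[50,0]]
[[8,18],[19,0],[39,20],[50,0]]
[[8,18],[19,0],[39,20],[50,0]]
[[8,18],[19,0],[26,17],[37,0],[39,20],[50,0]]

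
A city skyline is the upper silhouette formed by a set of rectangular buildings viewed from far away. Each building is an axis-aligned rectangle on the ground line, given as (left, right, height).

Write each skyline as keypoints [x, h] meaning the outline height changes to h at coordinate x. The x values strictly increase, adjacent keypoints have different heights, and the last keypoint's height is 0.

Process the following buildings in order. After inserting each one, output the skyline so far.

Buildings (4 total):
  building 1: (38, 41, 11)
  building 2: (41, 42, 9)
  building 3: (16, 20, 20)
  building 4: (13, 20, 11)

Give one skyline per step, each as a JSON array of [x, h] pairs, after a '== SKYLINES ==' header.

== SKYLINES ==
[[38,11],[41,0]]
[[38,11],[41,9],[42,0]]
[[16,20],[20,0],[38,11],[41,9],[42,0]]
[[13,11],[16,20],[20,0],[38,11],[41,9],[42,0]]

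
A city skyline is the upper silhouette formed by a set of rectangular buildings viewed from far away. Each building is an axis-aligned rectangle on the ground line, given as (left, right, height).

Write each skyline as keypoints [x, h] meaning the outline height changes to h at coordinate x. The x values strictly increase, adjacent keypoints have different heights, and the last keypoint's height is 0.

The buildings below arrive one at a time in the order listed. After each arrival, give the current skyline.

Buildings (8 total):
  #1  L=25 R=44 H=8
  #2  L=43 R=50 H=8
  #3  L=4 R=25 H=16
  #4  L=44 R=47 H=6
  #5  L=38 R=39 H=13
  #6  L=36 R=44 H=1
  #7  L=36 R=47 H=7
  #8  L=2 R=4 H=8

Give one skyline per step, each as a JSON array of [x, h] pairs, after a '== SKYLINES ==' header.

== SKYLINES ==
[[25,8],[44,0]]
[[25,8],[50,0]]
[[4,16],[25,8],[50,0]]
[[4,16],[25,8],[50,0]]
[[4,16],[25,8],[38,13],[39,8],[50,0]]
[[4,16],[25,8],[38,13],[39,8],[50,0]]
[[4,16],[25,8],[38,13],[39,8],[50,0]]
[[2,8],[4,16],[25,8],[38,13],[39,8],[50,0]]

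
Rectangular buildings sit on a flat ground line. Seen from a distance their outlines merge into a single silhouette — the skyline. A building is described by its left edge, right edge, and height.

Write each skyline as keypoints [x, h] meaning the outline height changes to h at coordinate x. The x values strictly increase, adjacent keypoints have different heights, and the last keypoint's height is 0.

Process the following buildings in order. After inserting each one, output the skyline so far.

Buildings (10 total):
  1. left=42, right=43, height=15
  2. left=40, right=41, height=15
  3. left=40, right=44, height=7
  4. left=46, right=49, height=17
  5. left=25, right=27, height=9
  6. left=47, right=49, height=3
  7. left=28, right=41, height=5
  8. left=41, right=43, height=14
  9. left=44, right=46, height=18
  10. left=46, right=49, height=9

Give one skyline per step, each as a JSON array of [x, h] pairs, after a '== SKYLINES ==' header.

== SKYLINES ==
[[42,15],[43,0]]
[[40,15],[41,0],[42,15],[43,0]]
[[40,15],[41,7],[42,15],[43,7],[44,0]]
[[40,15],[41,7],[42,15],[43,7],[44,0],[46,17],[49,0]]
[[25,9],[27,0],[40,15],[41,7],[42,15],[43,7],[44,0],[46,17],[49,0]]
[[25,9],[27,0],[40,15],[41,7],[42,15],[43,7],[44,0],[46,17],[49,0]]
[[25,9],[27,0],[28,5],[40,15],[41,7],[42,15],[43,7],[44,0],[46,17],[49,0]]
[[25,9],[27,0],[28,5],[40,15],[41,14],[42,15],[43,7],[44,0],[46,17],[49,0]]
[[25,9],[27,0],[28,5],[40,15],[41,14],[42,15],[43,7],[44,18],[46,17],[49,0]]
[[25,9],[27,0],[28,5],[40,15],[41,14],[42,15],[43,7],[44,18],[46,17],[49,0]]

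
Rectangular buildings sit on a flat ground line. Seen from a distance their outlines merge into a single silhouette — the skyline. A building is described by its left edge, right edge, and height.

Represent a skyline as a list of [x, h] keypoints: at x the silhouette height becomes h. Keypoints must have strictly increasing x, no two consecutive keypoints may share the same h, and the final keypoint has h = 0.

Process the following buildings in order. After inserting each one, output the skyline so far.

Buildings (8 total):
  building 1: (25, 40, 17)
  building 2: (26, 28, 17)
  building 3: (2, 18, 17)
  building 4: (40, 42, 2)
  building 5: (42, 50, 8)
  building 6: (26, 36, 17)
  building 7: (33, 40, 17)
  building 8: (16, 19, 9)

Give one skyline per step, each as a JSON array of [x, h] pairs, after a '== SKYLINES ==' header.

== SKYLINES ==
[[25,17],[40,0]]
[[25,17],[40,0]]
[[2,17],[18,0],[25,17],[40,0]]
[[2,17],[18,0],[25,17],[40,2],[42,0]]
[[2,17],[18,0],[25,17],[40,2],[42,8],[50,0]]
[[2,17],[18,0],[25,17],[40,2],[42,8],[50,0]]
[[2,17],[18,0],[25,17],[40,2],[42,8],[50,0]]
[[2,17],[18,9],[19,0],[25,17],[40,2],[42,8],[50,0]]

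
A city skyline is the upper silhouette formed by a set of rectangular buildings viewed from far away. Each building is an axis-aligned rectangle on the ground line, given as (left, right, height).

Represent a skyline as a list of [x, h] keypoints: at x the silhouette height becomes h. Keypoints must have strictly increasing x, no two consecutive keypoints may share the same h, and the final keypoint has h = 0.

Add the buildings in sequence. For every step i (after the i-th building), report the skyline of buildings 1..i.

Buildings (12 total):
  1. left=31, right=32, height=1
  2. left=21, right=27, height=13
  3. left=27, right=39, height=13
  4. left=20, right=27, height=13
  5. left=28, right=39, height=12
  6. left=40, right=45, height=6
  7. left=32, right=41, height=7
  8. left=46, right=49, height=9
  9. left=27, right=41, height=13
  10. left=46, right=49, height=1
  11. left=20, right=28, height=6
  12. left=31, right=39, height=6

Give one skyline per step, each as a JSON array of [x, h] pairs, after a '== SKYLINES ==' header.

== SKYLINES ==
[[31,1],[32,0]]
[[21,13],[27,0],[31,1],[32,0]]
[[21,13],[39,0]]
[[20,13],[39,0]]
[[20,13],[39,0]]
[[20,13],[39,0],[40,6],[45,0]]
[[20,13],[39,7],[41,6],[45,0]]
[[20,13],[39,7],[41,6],[45,0],[46,9],[49,0]]
[[20,13],[41,6],[45,0],[46,9],[49,0]]
[[20,13],[41,6],[45,0],[46,9],[49,0]]
[[20,13],[41,6],[45,0],[46,9],[49,0]]
[[20,13],[41,6],[45,0],[46,9],[49,0]]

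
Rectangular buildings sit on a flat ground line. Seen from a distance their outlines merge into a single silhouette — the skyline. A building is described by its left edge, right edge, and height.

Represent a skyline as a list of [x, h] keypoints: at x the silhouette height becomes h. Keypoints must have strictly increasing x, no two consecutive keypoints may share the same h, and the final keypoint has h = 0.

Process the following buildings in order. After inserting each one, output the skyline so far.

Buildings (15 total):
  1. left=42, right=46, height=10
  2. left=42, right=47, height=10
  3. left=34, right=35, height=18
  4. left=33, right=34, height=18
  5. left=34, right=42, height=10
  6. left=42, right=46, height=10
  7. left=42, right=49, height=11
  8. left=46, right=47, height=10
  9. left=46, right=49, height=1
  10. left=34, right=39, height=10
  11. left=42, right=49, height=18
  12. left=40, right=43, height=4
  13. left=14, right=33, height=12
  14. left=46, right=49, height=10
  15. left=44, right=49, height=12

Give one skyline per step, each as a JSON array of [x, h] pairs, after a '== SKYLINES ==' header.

== SKYLINES ==
[[42,10],[46,0]]
[[42,10],[47,0]]
[[34,18],[35,0],[42,10],[47,0]]
[[33,18],[35,0],[42,10],[47,0]]
[[33,18],[35,10],[47,0]]
[[33,18],[35,10],[47,0]]
[[33,18],[35,10],[42,11],[49,0]]
[[33,18],[35,10],[42,11],[49,0]]
[[33,18],[35,10],[42,11],[49,0]]
[[33,18],[35,10],[42,11],[49,0]]
[[33,18],[35,10],[42,18],[49,0]]
[[33,18],[35,10],[42,18],[49,0]]
[[14,12],[33,18],[35,10],[42,18],[49,0]]
[[14,12],[33,18],[35,10],[42,18],[49,0]]
[[14,12],[33,18],[35,10],[42,18],[49,0]]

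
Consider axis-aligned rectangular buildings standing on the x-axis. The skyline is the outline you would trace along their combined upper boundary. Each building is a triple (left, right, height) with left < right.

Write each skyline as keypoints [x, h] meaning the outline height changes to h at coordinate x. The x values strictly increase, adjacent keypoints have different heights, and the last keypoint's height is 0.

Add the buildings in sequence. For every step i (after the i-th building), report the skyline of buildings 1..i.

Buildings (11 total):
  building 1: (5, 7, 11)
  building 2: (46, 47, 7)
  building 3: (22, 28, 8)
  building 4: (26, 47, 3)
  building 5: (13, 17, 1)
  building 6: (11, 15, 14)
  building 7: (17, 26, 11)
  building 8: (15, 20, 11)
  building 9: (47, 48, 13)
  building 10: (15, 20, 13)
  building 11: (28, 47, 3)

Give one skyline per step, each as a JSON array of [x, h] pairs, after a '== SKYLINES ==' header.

== SKYLINES ==
[[5,11],[7,0]]
[[5,11],[7,0],[46,7],[47,0]]
[[5,11],[7,0],[22,8],[28,0],[46,7],[47,0]]
[[5,11],[7,0],[22,8],[28,3],[46,7],[47,0]]
[[5,11],[7,0],[13,1],[17,0],[22,8],[28,3],[46,7],[47,0]]
[[5,11],[7,0],[11,14],[15,1],[17,0],[22,8],[28,3],[46,7],[47,0]]
[[5,11],[7,0],[11,14],[15,1],[17,11],[26,8],[28,3],[46,7],[47,0]]
[[5,11],[7,0],[11,14],[15,11],[26,8],[28,3],[46,7],[47,0]]
[[5,11],[7,0],[11,14],[15,11],[26,8],[28,3],[46,7],[47,13],[48,0]]
[[5,11],[7,0],[11,14],[15,13],[20,11],[26,8],[28,3],[46,7],[47,13],[48,0]]
[[5,11],[7,0],[11,14],[15,13],[20,11],[26,8],[28,3],[46,7],[47,13],[48,0]]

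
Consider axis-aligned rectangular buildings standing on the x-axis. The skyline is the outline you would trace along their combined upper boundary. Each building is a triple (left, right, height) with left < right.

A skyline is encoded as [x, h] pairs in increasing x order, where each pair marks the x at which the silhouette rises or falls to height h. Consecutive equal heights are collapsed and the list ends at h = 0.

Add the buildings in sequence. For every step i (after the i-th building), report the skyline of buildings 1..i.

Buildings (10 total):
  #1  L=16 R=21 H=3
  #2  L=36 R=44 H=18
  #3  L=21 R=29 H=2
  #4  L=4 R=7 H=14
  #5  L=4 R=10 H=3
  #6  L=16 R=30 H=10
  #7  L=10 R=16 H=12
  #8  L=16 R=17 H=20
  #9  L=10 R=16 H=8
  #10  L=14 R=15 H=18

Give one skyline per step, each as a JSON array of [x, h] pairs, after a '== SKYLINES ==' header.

== SKYLINES ==
[[16,3],[21,0]]
[[16,3],[21,0],[36,18],[44,0]]
[[16,3],[21,2],[29,0],[36,18],[44,0]]
[[4,14],[7,0],[16,3],[21,2],[29,0],[36,18],[44,0]]
[[4,14],[7,3],[10,0],[16,3],[21,2],[29,0],[36,18],[44,0]]
[[4,14],[7,3],[10,0],[16,10],[30,0],[36,18],[44,0]]
[[4,14],[7,3],[10,12],[16,10],[30,0],[36,18],[44,0]]
[[4,14],[7,3],[10,12],[16,20],[17,10],[30,0],[36,18],[44,0]]
[[4,14],[7,3],[10,12],[16,20],[17,10],[30,0],[36,18],[44,0]]
[[4,14],[7,3],[10,12],[14,18],[15,12],[16,20],[17,10],[30,0],[36,18],[44,0]]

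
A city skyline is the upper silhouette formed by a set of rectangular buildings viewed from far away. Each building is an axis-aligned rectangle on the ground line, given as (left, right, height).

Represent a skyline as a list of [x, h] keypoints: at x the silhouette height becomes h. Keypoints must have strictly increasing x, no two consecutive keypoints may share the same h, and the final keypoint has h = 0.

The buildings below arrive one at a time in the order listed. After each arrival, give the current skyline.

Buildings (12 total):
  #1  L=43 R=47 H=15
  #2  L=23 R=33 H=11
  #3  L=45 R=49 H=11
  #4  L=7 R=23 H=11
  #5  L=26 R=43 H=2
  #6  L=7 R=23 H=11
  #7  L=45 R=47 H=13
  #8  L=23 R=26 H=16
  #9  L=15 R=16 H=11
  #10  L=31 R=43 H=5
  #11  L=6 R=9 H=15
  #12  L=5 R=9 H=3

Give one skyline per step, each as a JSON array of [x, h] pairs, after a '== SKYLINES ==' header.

== SKYLINES ==
[[43,15],[47,0]]
[[23,11],[33,0],[43,15],[47,0]]
[[23,11],[33,0],[43,15],[47,11],[49,0]]
[[7,11],[33,0],[43,15],[47,11],[49,0]]
[[7,11],[33,2],[43,15],[47,11],[49,0]]
[[7,11],[33,2],[43,15],[47,11],[49,0]]
[[7,11],[33,2],[43,15],[47,11],[49,0]]
[[7,11],[23,16],[26,11],[33,2],[43,15],[47,11],[49,0]]
[[7,11],[23,16],[26,11],[33,2],[43,15],[47,11],[49,0]]
[[7,11],[23,16],[26,11],[33,5],[43,15],[47,11],[49,0]]
[[6,15],[9,11],[23,16],[26,11],[33,5],[43,15],[47,11],[49,0]]
[[5,3],[6,15],[9,11],[23,16],[26,11],[33,5],[43,15],[47,11],[49,0]]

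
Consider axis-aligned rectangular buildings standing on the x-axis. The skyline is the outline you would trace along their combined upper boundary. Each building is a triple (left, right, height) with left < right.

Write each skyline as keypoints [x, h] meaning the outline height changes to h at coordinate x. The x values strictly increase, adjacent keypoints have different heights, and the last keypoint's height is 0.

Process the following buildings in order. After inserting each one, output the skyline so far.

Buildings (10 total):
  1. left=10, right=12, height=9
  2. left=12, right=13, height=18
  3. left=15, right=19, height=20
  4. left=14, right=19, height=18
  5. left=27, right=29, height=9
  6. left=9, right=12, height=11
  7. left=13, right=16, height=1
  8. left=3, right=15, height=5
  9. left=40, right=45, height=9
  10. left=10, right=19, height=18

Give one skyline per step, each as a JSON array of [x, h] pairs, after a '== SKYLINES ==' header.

== SKYLINES ==
[[10,9],[12,0]]
[[10,9],[12,18],[13,0]]
[[10,9],[12,18],[13,0],[15,20],[19,0]]
[[10,9],[12,18],[13,0],[14,18],[15,20],[19,0]]
[[10,9],[12,18],[13,0],[14,18],[15,20],[19,0],[27,9],[29,0]]
[[9,11],[12,18],[13,0],[14,18],[15,20],[19,0],[27,9],[29,0]]
[[9,11],[12,18],[13,1],[14,18],[15,20],[19,0],[27,9],[29,0]]
[[3,5],[9,11],[12,18],[13,5],[14,18],[15,20],[19,0],[27,9],[29,0]]
[[3,5],[9,11],[12,18],[13,5],[14,18],[15,20],[19,0],[27,9],[29,0],[40,9],[45,0]]
[[3,5],[9,11],[10,18],[15,20],[19,0],[27,9],[29,0],[40,9],[45,0]]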